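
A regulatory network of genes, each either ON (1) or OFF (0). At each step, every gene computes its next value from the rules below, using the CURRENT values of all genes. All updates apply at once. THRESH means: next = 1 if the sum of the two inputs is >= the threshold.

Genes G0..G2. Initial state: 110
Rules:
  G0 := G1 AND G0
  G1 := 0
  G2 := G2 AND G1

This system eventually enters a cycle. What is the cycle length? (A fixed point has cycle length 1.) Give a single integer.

Answer: 1

Derivation:
Step 0: 110
Step 1: G0=G1&G0=1&1=1 G1=0(const) G2=G2&G1=0&1=0 -> 100
Step 2: G0=G1&G0=0&1=0 G1=0(const) G2=G2&G1=0&0=0 -> 000
Step 3: G0=G1&G0=0&0=0 G1=0(const) G2=G2&G1=0&0=0 -> 000
State from step 3 equals state from step 2 -> cycle length 1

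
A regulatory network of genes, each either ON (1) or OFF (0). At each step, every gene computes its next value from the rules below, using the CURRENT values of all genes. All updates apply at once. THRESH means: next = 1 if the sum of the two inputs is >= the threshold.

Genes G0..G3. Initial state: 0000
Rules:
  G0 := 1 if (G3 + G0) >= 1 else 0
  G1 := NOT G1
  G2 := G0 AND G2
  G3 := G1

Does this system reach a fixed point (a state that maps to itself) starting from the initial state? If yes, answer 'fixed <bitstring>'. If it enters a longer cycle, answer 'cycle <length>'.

Step 0: 0000
Step 1: G0=(0+0>=1)=0 G1=NOT G1=NOT 0=1 G2=G0&G2=0&0=0 G3=G1=0 -> 0100
Step 2: G0=(0+0>=1)=0 G1=NOT G1=NOT 1=0 G2=G0&G2=0&0=0 G3=G1=1 -> 0001
Step 3: G0=(1+0>=1)=1 G1=NOT G1=NOT 0=1 G2=G0&G2=0&0=0 G3=G1=0 -> 1100
Step 4: G0=(0+1>=1)=1 G1=NOT G1=NOT 1=0 G2=G0&G2=1&0=0 G3=G1=1 -> 1001
Step 5: G0=(1+1>=1)=1 G1=NOT G1=NOT 0=1 G2=G0&G2=1&0=0 G3=G1=0 -> 1100
Cycle of length 2 starting at step 3 -> no fixed point

Answer: cycle 2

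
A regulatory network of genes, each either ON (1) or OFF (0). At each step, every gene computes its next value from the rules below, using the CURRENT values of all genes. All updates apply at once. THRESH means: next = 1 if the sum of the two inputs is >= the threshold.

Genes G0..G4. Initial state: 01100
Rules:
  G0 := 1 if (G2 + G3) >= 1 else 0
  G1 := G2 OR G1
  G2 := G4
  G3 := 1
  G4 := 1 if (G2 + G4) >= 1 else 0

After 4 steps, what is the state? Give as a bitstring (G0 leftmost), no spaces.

Step 1: G0=(1+0>=1)=1 G1=G2|G1=1|1=1 G2=G4=0 G3=1(const) G4=(1+0>=1)=1 -> 11011
Step 2: G0=(0+1>=1)=1 G1=G2|G1=0|1=1 G2=G4=1 G3=1(const) G4=(0+1>=1)=1 -> 11111
Step 3: G0=(1+1>=1)=1 G1=G2|G1=1|1=1 G2=G4=1 G3=1(const) G4=(1+1>=1)=1 -> 11111
Step 4: G0=(1+1>=1)=1 G1=G2|G1=1|1=1 G2=G4=1 G3=1(const) G4=(1+1>=1)=1 -> 11111

11111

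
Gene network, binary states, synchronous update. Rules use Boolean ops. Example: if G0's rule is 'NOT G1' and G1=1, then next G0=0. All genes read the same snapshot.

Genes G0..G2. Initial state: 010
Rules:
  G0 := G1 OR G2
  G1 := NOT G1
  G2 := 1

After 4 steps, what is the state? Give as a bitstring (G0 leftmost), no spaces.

Step 1: G0=G1|G2=1|0=1 G1=NOT G1=NOT 1=0 G2=1(const) -> 101
Step 2: G0=G1|G2=0|1=1 G1=NOT G1=NOT 0=1 G2=1(const) -> 111
Step 3: G0=G1|G2=1|1=1 G1=NOT G1=NOT 1=0 G2=1(const) -> 101
Step 4: G0=G1|G2=0|1=1 G1=NOT G1=NOT 0=1 G2=1(const) -> 111

111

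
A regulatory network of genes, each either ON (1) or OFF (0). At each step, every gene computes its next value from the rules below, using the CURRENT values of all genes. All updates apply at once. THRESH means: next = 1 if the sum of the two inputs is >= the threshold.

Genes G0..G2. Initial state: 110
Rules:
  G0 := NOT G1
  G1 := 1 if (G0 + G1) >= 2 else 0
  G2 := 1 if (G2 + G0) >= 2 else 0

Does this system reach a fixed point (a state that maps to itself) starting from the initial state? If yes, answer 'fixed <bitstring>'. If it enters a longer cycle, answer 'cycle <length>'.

Answer: fixed 100

Derivation:
Step 0: 110
Step 1: G0=NOT G1=NOT 1=0 G1=(1+1>=2)=1 G2=(0+1>=2)=0 -> 010
Step 2: G0=NOT G1=NOT 1=0 G1=(0+1>=2)=0 G2=(0+0>=2)=0 -> 000
Step 3: G0=NOT G1=NOT 0=1 G1=(0+0>=2)=0 G2=(0+0>=2)=0 -> 100
Step 4: G0=NOT G1=NOT 0=1 G1=(1+0>=2)=0 G2=(0+1>=2)=0 -> 100
Fixed point reached at step 3: 100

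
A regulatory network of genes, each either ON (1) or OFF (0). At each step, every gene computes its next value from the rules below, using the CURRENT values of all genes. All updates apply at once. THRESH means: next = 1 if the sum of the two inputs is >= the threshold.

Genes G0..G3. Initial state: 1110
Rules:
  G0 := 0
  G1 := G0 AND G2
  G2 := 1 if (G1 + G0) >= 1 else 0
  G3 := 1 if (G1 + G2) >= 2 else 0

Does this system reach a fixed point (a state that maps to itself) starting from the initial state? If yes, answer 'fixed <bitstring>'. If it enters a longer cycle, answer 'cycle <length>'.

Step 0: 1110
Step 1: G0=0(const) G1=G0&G2=1&1=1 G2=(1+1>=1)=1 G3=(1+1>=2)=1 -> 0111
Step 2: G0=0(const) G1=G0&G2=0&1=0 G2=(1+0>=1)=1 G3=(1+1>=2)=1 -> 0011
Step 3: G0=0(const) G1=G0&G2=0&1=0 G2=(0+0>=1)=0 G3=(0+1>=2)=0 -> 0000
Step 4: G0=0(const) G1=G0&G2=0&0=0 G2=(0+0>=1)=0 G3=(0+0>=2)=0 -> 0000
Fixed point reached at step 3: 0000

Answer: fixed 0000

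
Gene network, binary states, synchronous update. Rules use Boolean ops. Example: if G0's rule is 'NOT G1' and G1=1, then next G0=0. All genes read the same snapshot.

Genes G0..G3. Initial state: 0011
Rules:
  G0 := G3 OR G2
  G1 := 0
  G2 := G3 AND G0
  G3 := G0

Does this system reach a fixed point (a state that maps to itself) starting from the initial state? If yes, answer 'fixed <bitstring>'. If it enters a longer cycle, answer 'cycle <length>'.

Answer: cycle 2

Derivation:
Step 0: 0011
Step 1: G0=G3|G2=1|1=1 G1=0(const) G2=G3&G0=1&0=0 G3=G0=0 -> 1000
Step 2: G0=G3|G2=0|0=0 G1=0(const) G2=G3&G0=0&1=0 G3=G0=1 -> 0001
Step 3: G0=G3|G2=1|0=1 G1=0(const) G2=G3&G0=1&0=0 G3=G0=0 -> 1000
Cycle of length 2 starting at step 1 -> no fixed point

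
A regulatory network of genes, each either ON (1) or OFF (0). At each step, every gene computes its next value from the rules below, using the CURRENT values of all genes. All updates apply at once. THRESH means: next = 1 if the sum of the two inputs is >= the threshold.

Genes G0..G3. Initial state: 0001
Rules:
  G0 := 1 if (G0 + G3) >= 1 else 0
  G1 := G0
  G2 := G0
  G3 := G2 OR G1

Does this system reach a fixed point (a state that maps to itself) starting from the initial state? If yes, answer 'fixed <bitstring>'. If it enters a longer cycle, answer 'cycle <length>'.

Answer: fixed 1111

Derivation:
Step 0: 0001
Step 1: G0=(0+1>=1)=1 G1=G0=0 G2=G0=0 G3=G2|G1=0|0=0 -> 1000
Step 2: G0=(1+0>=1)=1 G1=G0=1 G2=G0=1 G3=G2|G1=0|0=0 -> 1110
Step 3: G0=(1+0>=1)=1 G1=G0=1 G2=G0=1 G3=G2|G1=1|1=1 -> 1111
Step 4: G0=(1+1>=1)=1 G1=G0=1 G2=G0=1 G3=G2|G1=1|1=1 -> 1111
Fixed point reached at step 3: 1111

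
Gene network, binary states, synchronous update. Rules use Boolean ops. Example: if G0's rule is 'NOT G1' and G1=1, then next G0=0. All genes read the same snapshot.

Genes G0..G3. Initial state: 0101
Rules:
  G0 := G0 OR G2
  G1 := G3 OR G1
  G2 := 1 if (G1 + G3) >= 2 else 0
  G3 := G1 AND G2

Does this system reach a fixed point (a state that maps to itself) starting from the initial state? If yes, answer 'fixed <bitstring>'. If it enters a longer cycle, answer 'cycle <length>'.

Step 0: 0101
Step 1: G0=G0|G2=0|0=0 G1=G3|G1=1|1=1 G2=(1+1>=2)=1 G3=G1&G2=1&0=0 -> 0110
Step 2: G0=G0|G2=0|1=1 G1=G3|G1=0|1=1 G2=(1+0>=2)=0 G3=G1&G2=1&1=1 -> 1101
Step 3: G0=G0|G2=1|0=1 G1=G3|G1=1|1=1 G2=(1+1>=2)=1 G3=G1&G2=1&0=0 -> 1110
Step 4: G0=G0|G2=1|1=1 G1=G3|G1=0|1=1 G2=(1+0>=2)=0 G3=G1&G2=1&1=1 -> 1101
Cycle of length 2 starting at step 2 -> no fixed point

Answer: cycle 2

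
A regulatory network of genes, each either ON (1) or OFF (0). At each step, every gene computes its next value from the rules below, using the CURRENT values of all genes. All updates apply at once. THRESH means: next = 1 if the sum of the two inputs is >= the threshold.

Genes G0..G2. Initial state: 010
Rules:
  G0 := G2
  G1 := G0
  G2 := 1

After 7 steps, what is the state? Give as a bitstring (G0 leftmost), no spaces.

Step 1: G0=G2=0 G1=G0=0 G2=1(const) -> 001
Step 2: G0=G2=1 G1=G0=0 G2=1(const) -> 101
Step 3: G0=G2=1 G1=G0=1 G2=1(const) -> 111
Step 4: G0=G2=1 G1=G0=1 G2=1(const) -> 111
Step 5: G0=G2=1 G1=G0=1 G2=1(const) -> 111
Step 6: G0=G2=1 G1=G0=1 G2=1(const) -> 111
Step 7: G0=G2=1 G1=G0=1 G2=1(const) -> 111

111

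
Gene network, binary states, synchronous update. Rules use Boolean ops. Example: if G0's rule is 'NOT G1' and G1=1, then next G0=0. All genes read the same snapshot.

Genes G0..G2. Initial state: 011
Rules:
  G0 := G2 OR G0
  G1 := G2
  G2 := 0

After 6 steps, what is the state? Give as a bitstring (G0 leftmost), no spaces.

Step 1: G0=G2|G0=1|0=1 G1=G2=1 G2=0(const) -> 110
Step 2: G0=G2|G0=0|1=1 G1=G2=0 G2=0(const) -> 100
Step 3: G0=G2|G0=0|1=1 G1=G2=0 G2=0(const) -> 100
Step 4: G0=G2|G0=0|1=1 G1=G2=0 G2=0(const) -> 100
Step 5: G0=G2|G0=0|1=1 G1=G2=0 G2=0(const) -> 100
Step 6: G0=G2|G0=0|1=1 G1=G2=0 G2=0(const) -> 100

100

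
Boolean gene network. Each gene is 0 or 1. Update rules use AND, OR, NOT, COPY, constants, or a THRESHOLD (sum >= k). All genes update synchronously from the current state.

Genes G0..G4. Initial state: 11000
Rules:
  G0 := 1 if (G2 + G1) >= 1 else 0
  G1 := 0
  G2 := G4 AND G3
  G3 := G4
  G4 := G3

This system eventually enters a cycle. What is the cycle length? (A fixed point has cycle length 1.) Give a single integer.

Answer: 1

Derivation:
Step 0: 11000
Step 1: G0=(0+1>=1)=1 G1=0(const) G2=G4&G3=0&0=0 G3=G4=0 G4=G3=0 -> 10000
Step 2: G0=(0+0>=1)=0 G1=0(const) G2=G4&G3=0&0=0 G3=G4=0 G4=G3=0 -> 00000
Step 3: G0=(0+0>=1)=0 G1=0(const) G2=G4&G3=0&0=0 G3=G4=0 G4=G3=0 -> 00000
State from step 3 equals state from step 2 -> cycle length 1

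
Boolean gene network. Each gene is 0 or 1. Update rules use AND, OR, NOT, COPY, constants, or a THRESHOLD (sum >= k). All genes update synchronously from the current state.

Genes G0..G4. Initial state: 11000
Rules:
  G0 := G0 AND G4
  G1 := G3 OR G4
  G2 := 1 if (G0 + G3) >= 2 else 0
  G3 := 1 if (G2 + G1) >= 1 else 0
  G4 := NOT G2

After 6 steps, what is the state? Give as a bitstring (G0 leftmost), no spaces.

Step 1: G0=G0&G4=1&0=0 G1=G3|G4=0|0=0 G2=(1+0>=2)=0 G3=(0+1>=1)=1 G4=NOT G2=NOT 0=1 -> 00011
Step 2: G0=G0&G4=0&1=0 G1=G3|G4=1|1=1 G2=(0+1>=2)=0 G3=(0+0>=1)=0 G4=NOT G2=NOT 0=1 -> 01001
Step 3: G0=G0&G4=0&1=0 G1=G3|G4=0|1=1 G2=(0+0>=2)=0 G3=(0+1>=1)=1 G4=NOT G2=NOT 0=1 -> 01011
Step 4: G0=G0&G4=0&1=0 G1=G3|G4=1|1=1 G2=(0+1>=2)=0 G3=(0+1>=1)=1 G4=NOT G2=NOT 0=1 -> 01011
Step 5: G0=G0&G4=0&1=0 G1=G3|G4=1|1=1 G2=(0+1>=2)=0 G3=(0+1>=1)=1 G4=NOT G2=NOT 0=1 -> 01011
Step 6: G0=G0&G4=0&1=0 G1=G3|G4=1|1=1 G2=(0+1>=2)=0 G3=(0+1>=1)=1 G4=NOT G2=NOT 0=1 -> 01011

01011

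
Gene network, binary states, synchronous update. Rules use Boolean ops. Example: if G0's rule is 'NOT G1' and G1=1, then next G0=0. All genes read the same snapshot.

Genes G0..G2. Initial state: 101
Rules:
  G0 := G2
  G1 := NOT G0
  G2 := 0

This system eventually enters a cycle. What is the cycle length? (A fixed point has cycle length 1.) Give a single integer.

Answer: 1

Derivation:
Step 0: 101
Step 1: G0=G2=1 G1=NOT G0=NOT 1=0 G2=0(const) -> 100
Step 2: G0=G2=0 G1=NOT G0=NOT 1=0 G2=0(const) -> 000
Step 3: G0=G2=0 G1=NOT G0=NOT 0=1 G2=0(const) -> 010
Step 4: G0=G2=0 G1=NOT G0=NOT 0=1 G2=0(const) -> 010
State from step 4 equals state from step 3 -> cycle length 1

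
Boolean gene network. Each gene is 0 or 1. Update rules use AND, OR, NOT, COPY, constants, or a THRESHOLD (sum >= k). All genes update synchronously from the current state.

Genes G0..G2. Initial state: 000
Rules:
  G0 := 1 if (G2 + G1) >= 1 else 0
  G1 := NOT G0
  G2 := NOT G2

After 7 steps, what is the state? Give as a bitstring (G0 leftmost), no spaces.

Step 1: G0=(0+0>=1)=0 G1=NOT G0=NOT 0=1 G2=NOT G2=NOT 0=1 -> 011
Step 2: G0=(1+1>=1)=1 G1=NOT G0=NOT 0=1 G2=NOT G2=NOT 1=0 -> 110
Step 3: G0=(0+1>=1)=1 G1=NOT G0=NOT 1=0 G2=NOT G2=NOT 0=1 -> 101
Step 4: G0=(1+0>=1)=1 G1=NOT G0=NOT 1=0 G2=NOT G2=NOT 1=0 -> 100
Step 5: G0=(0+0>=1)=0 G1=NOT G0=NOT 1=0 G2=NOT G2=NOT 0=1 -> 001
Step 6: G0=(1+0>=1)=1 G1=NOT G0=NOT 0=1 G2=NOT G2=NOT 1=0 -> 110
Step 7: G0=(0+1>=1)=1 G1=NOT G0=NOT 1=0 G2=NOT G2=NOT 0=1 -> 101

101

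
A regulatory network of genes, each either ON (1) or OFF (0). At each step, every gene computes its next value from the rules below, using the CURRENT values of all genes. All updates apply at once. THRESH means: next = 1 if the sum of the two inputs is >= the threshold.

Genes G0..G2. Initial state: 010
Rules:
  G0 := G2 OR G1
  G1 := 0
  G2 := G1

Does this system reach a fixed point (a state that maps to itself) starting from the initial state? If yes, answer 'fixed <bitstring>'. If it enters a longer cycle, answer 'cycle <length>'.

Step 0: 010
Step 1: G0=G2|G1=0|1=1 G1=0(const) G2=G1=1 -> 101
Step 2: G0=G2|G1=1|0=1 G1=0(const) G2=G1=0 -> 100
Step 3: G0=G2|G1=0|0=0 G1=0(const) G2=G1=0 -> 000
Step 4: G0=G2|G1=0|0=0 G1=0(const) G2=G1=0 -> 000
Fixed point reached at step 3: 000

Answer: fixed 000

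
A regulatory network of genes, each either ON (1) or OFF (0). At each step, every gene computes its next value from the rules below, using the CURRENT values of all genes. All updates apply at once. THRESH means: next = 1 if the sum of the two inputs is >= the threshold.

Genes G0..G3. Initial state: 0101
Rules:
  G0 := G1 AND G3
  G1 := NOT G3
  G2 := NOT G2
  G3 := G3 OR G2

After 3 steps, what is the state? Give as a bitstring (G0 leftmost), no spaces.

Step 1: G0=G1&G3=1&1=1 G1=NOT G3=NOT 1=0 G2=NOT G2=NOT 0=1 G3=G3|G2=1|0=1 -> 1011
Step 2: G0=G1&G3=0&1=0 G1=NOT G3=NOT 1=0 G2=NOT G2=NOT 1=0 G3=G3|G2=1|1=1 -> 0001
Step 3: G0=G1&G3=0&1=0 G1=NOT G3=NOT 1=0 G2=NOT G2=NOT 0=1 G3=G3|G2=1|0=1 -> 0011

0011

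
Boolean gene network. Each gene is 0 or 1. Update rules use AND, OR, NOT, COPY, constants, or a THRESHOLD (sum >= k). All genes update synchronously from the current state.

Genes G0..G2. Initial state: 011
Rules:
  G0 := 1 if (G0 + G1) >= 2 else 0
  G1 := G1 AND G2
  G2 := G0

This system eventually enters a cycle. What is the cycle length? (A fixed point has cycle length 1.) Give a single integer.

Step 0: 011
Step 1: G0=(0+1>=2)=0 G1=G1&G2=1&1=1 G2=G0=0 -> 010
Step 2: G0=(0+1>=2)=0 G1=G1&G2=1&0=0 G2=G0=0 -> 000
Step 3: G0=(0+0>=2)=0 G1=G1&G2=0&0=0 G2=G0=0 -> 000
State from step 3 equals state from step 2 -> cycle length 1

Answer: 1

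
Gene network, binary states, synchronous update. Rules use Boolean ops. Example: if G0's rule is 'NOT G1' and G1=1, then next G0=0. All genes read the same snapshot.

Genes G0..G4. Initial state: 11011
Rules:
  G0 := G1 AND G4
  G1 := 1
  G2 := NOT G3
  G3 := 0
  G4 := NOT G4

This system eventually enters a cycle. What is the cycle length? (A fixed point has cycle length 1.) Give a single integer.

Answer: 2

Derivation:
Step 0: 11011
Step 1: G0=G1&G4=1&1=1 G1=1(const) G2=NOT G3=NOT 1=0 G3=0(const) G4=NOT G4=NOT 1=0 -> 11000
Step 2: G0=G1&G4=1&0=0 G1=1(const) G2=NOT G3=NOT 0=1 G3=0(const) G4=NOT G4=NOT 0=1 -> 01101
Step 3: G0=G1&G4=1&1=1 G1=1(const) G2=NOT G3=NOT 0=1 G3=0(const) G4=NOT G4=NOT 1=0 -> 11100
Step 4: G0=G1&G4=1&0=0 G1=1(const) G2=NOT G3=NOT 0=1 G3=0(const) G4=NOT G4=NOT 0=1 -> 01101
State from step 4 equals state from step 2 -> cycle length 2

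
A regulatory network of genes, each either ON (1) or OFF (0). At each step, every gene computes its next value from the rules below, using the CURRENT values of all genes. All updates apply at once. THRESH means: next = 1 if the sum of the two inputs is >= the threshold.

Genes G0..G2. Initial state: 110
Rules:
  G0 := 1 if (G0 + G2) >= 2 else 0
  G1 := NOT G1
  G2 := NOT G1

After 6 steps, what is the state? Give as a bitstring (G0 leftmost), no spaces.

Step 1: G0=(1+0>=2)=0 G1=NOT G1=NOT 1=0 G2=NOT G1=NOT 1=0 -> 000
Step 2: G0=(0+0>=2)=0 G1=NOT G1=NOT 0=1 G2=NOT G1=NOT 0=1 -> 011
Step 3: G0=(0+1>=2)=0 G1=NOT G1=NOT 1=0 G2=NOT G1=NOT 1=0 -> 000
Step 4: G0=(0+0>=2)=0 G1=NOT G1=NOT 0=1 G2=NOT G1=NOT 0=1 -> 011
Step 5: G0=(0+1>=2)=0 G1=NOT G1=NOT 1=0 G2=NOT G1=NOT 1=0 -> 000
Step 6: G0=(0+0>=2)=0 G1=NOT G1=NOT 0=1 G2=NOT G1=NOT 0=1 -> 011

011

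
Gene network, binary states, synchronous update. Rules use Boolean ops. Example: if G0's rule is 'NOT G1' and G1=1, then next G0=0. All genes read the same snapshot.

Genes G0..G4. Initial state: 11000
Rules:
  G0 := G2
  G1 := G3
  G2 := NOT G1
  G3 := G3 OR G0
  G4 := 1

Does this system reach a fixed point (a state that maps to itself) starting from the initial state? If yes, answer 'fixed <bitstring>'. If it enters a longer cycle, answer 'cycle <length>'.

Answer: fixed 01011

Derivation:
Step 0: 11000
Step 1: G0=G2=0 G1=G3=0 G2=NOT G1=NOT 1=0 G3=G3|G0=0|1=1 G4=1(const) -> 00011
Step 2: G0=G2=0 G1=G3=1 G2=NOT G1=NOT 0=1 G3=G3|G0=1|0=1 G4=1(const) -> 01111
Step 3: G0=G2=1 G1=G3=1 G2=NOT G1=NOT 1=0 G3=G3|G0=1|0=1 G4=1(const) -> 11011
Step 4: G0=G2=0 G1=G3=1 G2=NOT G1=NOT 1=0 G3=G3|G0=1|1=1 G4=1(const) -> 01011
Step 5: G0=G2=0 G1=G3=1 G2=NOT G1=NOT 1=0 G3=G3|G0=1|0=1 G4=1(const) -> 01011
Fixed point reached at step 4: 01011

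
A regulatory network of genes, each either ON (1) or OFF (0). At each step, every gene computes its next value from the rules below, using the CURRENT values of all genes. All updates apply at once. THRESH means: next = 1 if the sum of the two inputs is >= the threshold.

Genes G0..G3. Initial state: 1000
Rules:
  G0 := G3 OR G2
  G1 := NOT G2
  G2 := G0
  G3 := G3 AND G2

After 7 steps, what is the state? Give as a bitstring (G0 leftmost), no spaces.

Step 1: G0=G3|G2=0|0=0 G1=NOT G2=NOT 0=1 G2=G0=1 G3=G3&G2=0&0=0 -> 0110
Step 2: G0=G3|G2=0|1=1 G1=NOT G2=NOT 1=0 G2=G0=0 G3=G3&G2=0&1=0 -> 1000
Step 3: G0=G3|G2=0|0=0 G1=NOT G2=NOT 0=1 G2=G0=1 G3=G3&G2=0&0=0 -> 0110
Step 4: G0=G3|G2=0|1=1 G1=NOT G2=NOT 1=0 G2=G0=0 G3=G3&G2=0&1=0 -> 1000
Step 5: G0=G3|G2=0|0=0 G1=NOT G2=NOT 0=1 G2=G0=1 G3=G3&G2=0&0=0 -> 0110
Step 6: G0=G3|G2=0|1=1 G1=NOT G2=NOT 1=0 G2=G0=0 G3=G3&G2=0&1=0 -> 1000
Step 7: G0=G3|G2=0|0=0 G1=NOT G2=NOT 0=1 G2=G0=1 G3=G3&G2=0&0=0 -> 0110

0110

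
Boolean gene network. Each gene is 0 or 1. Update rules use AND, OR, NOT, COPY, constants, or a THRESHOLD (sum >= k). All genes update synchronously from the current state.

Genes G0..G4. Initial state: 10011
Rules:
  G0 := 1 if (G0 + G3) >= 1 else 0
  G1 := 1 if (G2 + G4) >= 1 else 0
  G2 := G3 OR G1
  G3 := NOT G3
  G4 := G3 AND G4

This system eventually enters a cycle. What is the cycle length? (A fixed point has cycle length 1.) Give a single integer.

Step 0: 10011
Step 1: G0=(1+1>=1)=1 G1=(0+1>=1)=1 G2=G3|G1=1|0=1 G3=NOT G3=NOT 1=0 G4=G3&G4=1&1=1 -> 11101
Step 2: G0=(1+0>=1)=1 G1=(1+1>=1)=1 G2=G3|G1=0|1=1 G3=NOT G3=NOT 0=1 G4=G3&G4=0&1=0 -> 11110
Step 3: G0=(1+1>=1)=1 G1=(1+0>=1)=1 G2=G3|G1=1|1=1 G3=NOT G3=NOT 1=0 G4=G3&G4=1&0=0 -> 11100
Step 4: G0=(1+0>=1)=1 G1=(1+0>=1)=1 G2=G3|G1=0|1=1 G3=NOT G3=NOT 0=1 G4=G3&G4=0&0=0 -> 11110
State from step 4 equals state from step 2 -> cycle length 2

Answer: 2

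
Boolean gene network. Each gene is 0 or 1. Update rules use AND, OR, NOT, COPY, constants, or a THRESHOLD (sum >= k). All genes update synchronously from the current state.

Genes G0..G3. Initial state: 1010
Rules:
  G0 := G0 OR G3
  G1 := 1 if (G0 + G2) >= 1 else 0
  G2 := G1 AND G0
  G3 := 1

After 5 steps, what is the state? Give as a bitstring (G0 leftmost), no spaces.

Step 1: G0=G0|G3=1|0=1 G1=(1+1>=1)=1 G2=G1&G0=0&1=0 G3=1(const) -> 1101
Step 2: G0=G0|G3=1|1=1 G1=(1+0>=1)=1 G2=G1&G0=1&1=1 G3=1(const) -> 1111
Step 3: G0=G0|G3=1|1=1 G1=(1+1>=1)=1 G2=G1&G0=1&1=1 G3=1(const) -> 1111
Step 4: G0=G0|G3=1|1=1 G1=(1+1>=1)=1 G2=G1&G0=1&1=1 G3=1(const) -> 1111
Step 5: G0=G0|G3=1|1=1 G1=(1+1>=1)=1 G2=G1&G0=1&1=1 G3=1(const) -> 1111

1111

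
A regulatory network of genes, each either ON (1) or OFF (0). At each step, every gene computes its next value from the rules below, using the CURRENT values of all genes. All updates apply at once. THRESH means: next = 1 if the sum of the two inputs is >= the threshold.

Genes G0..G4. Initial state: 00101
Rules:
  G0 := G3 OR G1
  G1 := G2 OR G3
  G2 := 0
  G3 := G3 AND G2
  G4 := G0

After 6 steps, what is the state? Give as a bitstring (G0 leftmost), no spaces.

Step 1: G0=G3|G1=0|0=0 G1=G2|G3=1|0=1 G2=0(const) G3=G3&G2=0&1=0 G4=G0=0 -> 01000
Step 2: G0=G3|G1=0|1=1 G1=G2|G3=0|0=0 G2=0(const) G3=G3&G2=0&0=0 G4=G0=0 -> 10000
Step 3: G0=G3|G1=0|0=0 G1=G2|G3=0|0=0 G2=0(const) G3=G3&G2=0&0=0 G4=G0=1 -> 00001
Step 4: G0=G3|G1=0|0=0 G1=G2|G3=0|0=0 G2=0(const) G3=G3&G2=0&0=0 G4=G0=0 -> 00000
Step 5: G0=G3|G1=0|0=0 G1=G2|G3=0|0=0 G2=0(const) G3=G3&G2=0&0=0 G4=G0=0 -> 00000
Step 6: G0=G3|G1=0|0=0 G1=G2|G3=0|0=0 G2=0(const) G3=G3&G2=0&0=0 G4=G0=0 -> 00000

00000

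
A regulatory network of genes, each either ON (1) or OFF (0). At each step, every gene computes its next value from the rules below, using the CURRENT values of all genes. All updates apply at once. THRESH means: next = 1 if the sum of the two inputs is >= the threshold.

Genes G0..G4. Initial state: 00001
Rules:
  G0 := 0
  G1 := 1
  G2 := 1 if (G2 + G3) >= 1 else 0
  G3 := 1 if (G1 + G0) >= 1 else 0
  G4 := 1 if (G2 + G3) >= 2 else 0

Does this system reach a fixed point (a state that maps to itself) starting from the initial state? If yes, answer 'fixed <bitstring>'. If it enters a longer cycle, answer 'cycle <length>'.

Step 0: 00001
Step 1: G0=0(const) G1=1(const) G2=(0+0>=1)=0 G3=(0+0>=1)=0 G4=(0+0>=2)=0 -> 01000
Step 2: G0=0(const) G1=1(const) G2=(0+0>=1)=0 G3=(1+0>=1)=1 G4=(0+0>=2)=0 -> 01010
Step 3: G0=0(const) G1=1(const) G2=(0+1>=1)=1 G3=(1+0>=1)=1 G4=(0+1>=2)=0 -> 01110
Step 4: G0=0(const) G1=1(const) G2=(1+1>=1)=1 G3=(1+0>=1)=1 G4=(1+1>=2)=1 -> 01111
Step 5: G0=0(const) G1=1(const) G2=(1+1>=1)=1 G3=(1+0>=1)=1 G4=(1+1>=2)=1 -> 01111
Fixed point reached at step 4: 01111

Answer: fixed 01111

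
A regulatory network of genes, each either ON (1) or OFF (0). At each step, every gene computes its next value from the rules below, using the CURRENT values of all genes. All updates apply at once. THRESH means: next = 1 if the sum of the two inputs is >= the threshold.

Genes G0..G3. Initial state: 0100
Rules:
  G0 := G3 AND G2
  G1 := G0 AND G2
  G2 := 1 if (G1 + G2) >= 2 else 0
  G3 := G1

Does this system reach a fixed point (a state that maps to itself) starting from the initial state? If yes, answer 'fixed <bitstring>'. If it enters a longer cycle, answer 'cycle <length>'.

Step 0: 0100
Step 1: G0=G3&G2=0&0=0 G1=G0&G2=0&0=0 G2=(1+0>=2)=0 G3=G1=1 -> 0001
Step 2: G0=G3&G2=1&0=0 G1=G0&G2=0&0=0 G2=(0+0>=2)=0 G3=G1=0 -> 0000
Step 3: G0=G3&G2=0&0=0 G1=G0&G2=0&0=0 G2=(0+0>=2)=0 G3=G1=0 -> 0000
Fixed point reached at step 2: 0000

Answer: fixed 0000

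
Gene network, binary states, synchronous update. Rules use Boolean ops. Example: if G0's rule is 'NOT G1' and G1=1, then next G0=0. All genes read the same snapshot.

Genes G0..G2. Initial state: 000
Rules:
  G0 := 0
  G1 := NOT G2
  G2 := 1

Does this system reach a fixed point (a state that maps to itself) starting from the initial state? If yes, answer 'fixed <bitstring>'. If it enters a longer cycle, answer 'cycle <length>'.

Answer: fixed 001

Derivation:
Step 0: 000
Step 1: G0=0(const) G1=NOT G2=NOT 0=1 G2=1(const) -> 011
Step 2: G0=0(const) G1=NOT G2=NOT 1=0 G2=1(const) -> 001
Step 3: G0=0(const) G1=NOT G2=NOT 1=0 G2=1(const) -> 001
Fixed point reached at step 2: 001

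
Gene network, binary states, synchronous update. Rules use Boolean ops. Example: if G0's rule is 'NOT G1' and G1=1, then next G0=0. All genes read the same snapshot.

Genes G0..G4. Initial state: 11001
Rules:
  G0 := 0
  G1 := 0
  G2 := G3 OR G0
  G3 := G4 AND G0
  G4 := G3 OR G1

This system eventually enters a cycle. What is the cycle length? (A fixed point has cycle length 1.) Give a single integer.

Answer: 1

Derivation:
Step 0: 11001
Step 1: G0=0(const) G1=0(const) G2=G3|G0=0|1=1 G3=G4&G0=1&1=1 G4=G3|G1=0|1=1 -> 00111
Step 2: G0=0(const) G1=0(const) G2=G3|G0=1|0=1 G3=G4&G0=1&0=0 G4=G3|G1=1|0=1 -> 00101
Step 3: G0=0(const) G1=0(const) G2=G3|G0=0|0=0 G3=G4&G0=1&0=0 G4=G3|G1=0|0=0 -> 00000
Step 4: G0=0(const) G1=0(const) G2=G3|G0=0|0=0 G3=G4&G0=0&0=0 G4=G3|G1=0|0=0 -> 00000
State from step 4 equals state from step 3 -> cycle length 1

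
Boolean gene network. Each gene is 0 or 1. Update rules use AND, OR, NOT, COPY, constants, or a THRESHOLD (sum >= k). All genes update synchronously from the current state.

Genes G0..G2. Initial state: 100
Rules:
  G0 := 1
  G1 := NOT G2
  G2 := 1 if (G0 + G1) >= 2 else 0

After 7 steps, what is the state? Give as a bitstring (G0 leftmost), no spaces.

Step 1: G0=1(const) G1=NOT G2=NOT 0=1 G2=(1+0>=2)=0 -> 110
Step 2: G0=1(const) G1=NOT G2=NOT 0=1 G2=(1+1>=2)=1 -> 111
Step 3: G0=1(const) G1=NOT G2=NOT 1=0 G2=(1+1>=2)=1 -> 101
Step 4: G0=1(const) G1=NOT G2=NOT 1=0 G2=(1+0>=2)=0 -> 100
Step 5: G0=1(const) G1=NOT G2=NOT 0=1 G2=(1+0>=2)=0 -> 110
Step 6: G0=1(const) G1=NOT G2=NOT 0=1 G2=(1+1>=2)=1 -> 111
Step 7: G0=1(const) G1=NOT G2=NOT 1=0 G2=(1+1>=2)=1 -> 101

101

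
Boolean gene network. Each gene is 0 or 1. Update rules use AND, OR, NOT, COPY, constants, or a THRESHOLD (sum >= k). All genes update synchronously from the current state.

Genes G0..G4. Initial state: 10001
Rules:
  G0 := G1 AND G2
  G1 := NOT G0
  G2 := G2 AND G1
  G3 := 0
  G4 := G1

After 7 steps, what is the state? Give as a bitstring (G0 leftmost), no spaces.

Step 1: G0=G1&G2=0&0=0 G1=NOT G0=NOT 1=0 G2=G2&G1=0&0=0 G3=0(const) G4=G1=0 -> 00000
Step 2: G0=G1&G2=0&0=0 G1=NOT G0=NOT 0=1 G2=G2&G1=0&0=0 G3=0(const) G4=G1=0 -> 01000
Step 3: G0=G1&G2=1&0=0 G1=NOT G0=NOT 0=1 G2=G2&G1=0&1=0 G3=0(const) G4=G1=1 -> 01001
Step 4: G0=G1&G2=1&0=0 G1=NOT G0=NOT 0=1 G2=G2&G1=0&1=0 G3=0(const) G4=G1=1 -> 01001
Step 5: G0=G1&G2=1&0=0 G1=NOT G0=NOT 0=1 G2=G2&G1=0&1=0 G3=0(const) G4=G1=1 -> 01001
Step 6: G0=G1&G2=1&0=0 G1=NOT G0=NOT 0=1 G2=G2&G1=0&1=0 G3=0(const) G4=G1=1 -> 01001
Step 7: G0=G1&G2=1&0=0 G1=NOT G0=NOT 0=1 G2=G2&G1=0&1=0 G3=0(const) G4=G1=1 -> 01001

01001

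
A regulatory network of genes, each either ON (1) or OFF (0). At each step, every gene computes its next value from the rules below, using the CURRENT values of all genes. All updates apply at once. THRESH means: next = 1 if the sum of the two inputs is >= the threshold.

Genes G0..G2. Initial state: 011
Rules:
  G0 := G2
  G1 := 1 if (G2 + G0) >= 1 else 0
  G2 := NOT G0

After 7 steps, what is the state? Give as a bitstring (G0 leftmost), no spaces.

Step 1: G0=G2=1 G1=(1+0>=1)=1 G2=NOT G0=NOT 0=1 -> 111
Step 2: G0=G2=1 G1=(1+1>=1)=1 G2=NOT G0=NOT 1=0 -> 110
Step 3: G0=G2=0 G1=(0+1>=1)=1 G2=NOT G0=NOT 1=0 -> 010
Step 4: G0=G2=0 G1=(0+0>=1)=0 G2=NOT G0=NOT 0=1 -> 001
Step 5: G0=G2=1 G1=(1+0>=1)=1 G2=NOT G0=NOT 0=1 -> 111
Step 6: G0=G2=1 G1=(1+1>=1)=1 G2=NOT G0=NOT 1=0 -> 110
Step 7: G0=G2=0 G1=(0+1>=1)=1 G2=NOT G0=NOT 1=0 -> 010

010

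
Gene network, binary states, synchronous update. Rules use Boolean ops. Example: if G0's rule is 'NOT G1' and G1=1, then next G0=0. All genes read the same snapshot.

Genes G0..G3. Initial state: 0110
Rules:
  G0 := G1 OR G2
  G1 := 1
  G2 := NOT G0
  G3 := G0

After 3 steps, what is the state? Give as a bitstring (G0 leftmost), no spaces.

Step 1: G0=G1|G2=1|1=1 G1=1(const) G2=NOT G0=NOT 0=1 G3=G0=0 -> 1110
Step 2: G0=G1|G2=1|1=1 G1=1(const) G2=NOT G0=NOT 1=0 G3=G0=1 -> 1101
Step 3: G0=G1|G2=1|0=1 G1=1(const) G2=NOT G0=NOT 1=0 G3=G0=1 -> 1101

1101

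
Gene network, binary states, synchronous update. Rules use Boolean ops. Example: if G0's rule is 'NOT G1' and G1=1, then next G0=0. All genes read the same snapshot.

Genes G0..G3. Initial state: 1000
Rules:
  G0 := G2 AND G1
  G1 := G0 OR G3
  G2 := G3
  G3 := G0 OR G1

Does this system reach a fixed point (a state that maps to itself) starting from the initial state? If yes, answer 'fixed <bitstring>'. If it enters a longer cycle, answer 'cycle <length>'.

Answer: fixed 1111

Derivation:
Step 0: 1000
Step 1: G0=G2&G1=0&0=0 G1=G0|G3=1|0=1 G2=G3=0 G3=G0|G1=1|0=1 -> 0101
Step 2: G0=G2&G1=0&1=0 G1=G0|G3=0|1=1 G2=G3=1 G3=G0|G1=0|1=1 -> 0111
Step 3: G0=G2&G1=1&1=1 G1=G0|G3=0|1=1 G2=G3=1 G3=G0|G1=0|1=1 -> 1111
Step 4: G0=G2&G1=1&1=1 G1=G0|G3=1|1=1 G2=G3=1 G3=G0|G1=1|1=1 -> 1111
Fixed point reached at step 3: 1111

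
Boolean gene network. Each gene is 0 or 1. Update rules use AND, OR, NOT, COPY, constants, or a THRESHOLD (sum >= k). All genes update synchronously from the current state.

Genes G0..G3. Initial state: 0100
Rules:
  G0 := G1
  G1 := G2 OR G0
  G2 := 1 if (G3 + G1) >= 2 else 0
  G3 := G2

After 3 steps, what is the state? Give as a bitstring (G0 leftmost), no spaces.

Step 1: G0=G1=1 G1=G2|G0=0|0=0 G2=(0+1>=2)=0 G3=G2=0 -> 1000
Step 2: G0=G1=0 G1=G2|G0=0|1=1 G2=(0+0>=2)=0 G3=G2=0 -> 0100
Step 3: G0=G1=1 G1=G2|G0=0|0=0 G2=(0+1>=2)=0 G3=G2=0 -> 1000

1000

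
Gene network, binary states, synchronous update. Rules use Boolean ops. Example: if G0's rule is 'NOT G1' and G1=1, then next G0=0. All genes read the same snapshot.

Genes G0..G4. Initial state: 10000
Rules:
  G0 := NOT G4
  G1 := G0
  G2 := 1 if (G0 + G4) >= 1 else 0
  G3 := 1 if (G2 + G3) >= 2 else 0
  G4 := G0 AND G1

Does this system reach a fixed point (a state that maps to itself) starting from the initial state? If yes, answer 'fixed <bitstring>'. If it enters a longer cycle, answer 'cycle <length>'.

Step 0: 10000
Step 1: G0=NOT G4=NOT 0=1 G1=G0=1 G2=(1+0>=1)=1 G3=(0+0>=2)=0 G4=G0&G1=1&0=0 -> 11100
Step 2: G0=NOT G4=NOT 0=1 G1=G0=1 G2=(1+0>=1)=1 G3=(1+0>=2)=0 G4=G0&G1=1&1=1 -> 11101
Step 3: G0=NOT G4=NOT 1=0 G1=G0=1 G2=(1+1>=1)=1 G3=(1+0>=2)=0 G4=G0&G1=1&1=1 -> 01101
Step 4: G0=NOT G4=NOT 1=0 G1=G0=0 G2=(0+1>=1)=1 G3=(1+0>=2)=0 G4=G0&G1=0&1=0 -> 00100
Step 5: G0=NOT G4=NOT 0=1 G1=G0=0 G2=(0+0>=1)=0 G3=(1+0>=2)=0 G4=G0&G1=0&0=0 -> 10000
Cycle of length 5 starting at step 0 -> no fixed point

Answer: cycle 5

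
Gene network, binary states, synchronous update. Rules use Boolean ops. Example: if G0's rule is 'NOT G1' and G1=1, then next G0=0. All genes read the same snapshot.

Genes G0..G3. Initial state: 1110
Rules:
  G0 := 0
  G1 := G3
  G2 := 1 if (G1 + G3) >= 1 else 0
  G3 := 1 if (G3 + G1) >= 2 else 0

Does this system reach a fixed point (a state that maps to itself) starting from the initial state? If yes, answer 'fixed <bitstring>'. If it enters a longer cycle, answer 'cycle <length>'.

Step 0: 1110
Step 1: G0=0(const) G1=G3=0 G2=(1+0>=1)=1 G3=(0+1>=2)=0 -> 0010
Step 2: G0=0(const) G1=G3=0 G2=(0+0>=1)=0 G3=(0+0>=2)=0 -> 0000
Step 3: G0=0(const) G1=G3=0 G2=(0+0>=1)=0 G3=(0+0>=2)=0 -> 0000
Fixed point reached at step 2: 0000

Answer: fixed 0000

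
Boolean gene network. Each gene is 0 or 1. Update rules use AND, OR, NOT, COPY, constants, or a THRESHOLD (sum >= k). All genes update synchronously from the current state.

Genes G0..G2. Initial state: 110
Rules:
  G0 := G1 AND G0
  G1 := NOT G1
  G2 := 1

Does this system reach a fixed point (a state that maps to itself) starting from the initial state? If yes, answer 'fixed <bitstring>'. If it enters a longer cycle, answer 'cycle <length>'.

Step 0: 110
Step 1: G0=G1&G0=1&1=1 G1=NOT G1=NOT 1=0 G2=1(const) -> 101
Step 2: G0=G1&G0=0&1=0 G1=NOT G1=NOT 0=1 G2=1(const) -> 011
Step 3: G0=G1&G0=1&0=0 G1=NOT G1=NOT 1=0 G2=1(const) -> 001
Step 4: G0=G1&G0=0&0=0 G1=NOT G1=NOT 0=1 G2=1(const) -> 011
Cycle of length 2 starting at step 2 -> no fixed point

Answer: cycle 2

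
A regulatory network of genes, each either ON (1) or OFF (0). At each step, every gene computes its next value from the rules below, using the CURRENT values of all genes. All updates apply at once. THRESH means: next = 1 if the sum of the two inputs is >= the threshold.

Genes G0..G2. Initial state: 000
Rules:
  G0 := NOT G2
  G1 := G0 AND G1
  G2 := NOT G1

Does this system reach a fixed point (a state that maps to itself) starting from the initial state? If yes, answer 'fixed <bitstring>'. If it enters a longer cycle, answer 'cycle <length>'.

Answer: fixed 001

Derivation:
Step 0: 000
Step 1: G0=NOT G2=NOT 0=1 G1=G0&G1=0&0=0 G2=NOT G1=NOT 0=1 -> 101
Step 2: G0=NOT G2=NOT 1=0 G1=G0&G1=1&0=0 G2=NOT G1=NOT 0=1 -> 001
Step 3: G0=NOT G2=NOT 1=0 G1=G0&G1=0&0=0 G2=NOT G1=NOT 0=1 -> 001
Fixed point reached at step 2: 001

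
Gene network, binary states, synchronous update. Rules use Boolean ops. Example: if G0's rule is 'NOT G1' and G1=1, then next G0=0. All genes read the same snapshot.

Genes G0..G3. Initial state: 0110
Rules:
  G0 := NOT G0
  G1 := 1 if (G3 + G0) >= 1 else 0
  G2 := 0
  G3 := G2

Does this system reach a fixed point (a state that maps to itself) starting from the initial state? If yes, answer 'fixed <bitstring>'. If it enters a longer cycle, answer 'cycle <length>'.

Answer: cycle 2

Derivation:
Step 0: 0110
Step 1: G0=NOT G0=NOT 0=1 G1=(0+0>=1)=0 G2=0(const) G3=G2=1 -> 1001
Step 2: G0=NOT G0=NOT 1=0 G1=(1+1>=1)=1 G2=0(const) G3=G2=0 -> 0100
Step 3: G0=NOT G0=NOT 0=1 G1=(0+0>=1)=0 G2=0(const) G3=G2=0 -> 1000
Step 4: G0=NOT G0=NOT 1=0 G1=(0+1>=1)=1 G2=0(const) G3=G2=0 -> 0100
Cycle of length 2 starting at step 2 -> no fixed point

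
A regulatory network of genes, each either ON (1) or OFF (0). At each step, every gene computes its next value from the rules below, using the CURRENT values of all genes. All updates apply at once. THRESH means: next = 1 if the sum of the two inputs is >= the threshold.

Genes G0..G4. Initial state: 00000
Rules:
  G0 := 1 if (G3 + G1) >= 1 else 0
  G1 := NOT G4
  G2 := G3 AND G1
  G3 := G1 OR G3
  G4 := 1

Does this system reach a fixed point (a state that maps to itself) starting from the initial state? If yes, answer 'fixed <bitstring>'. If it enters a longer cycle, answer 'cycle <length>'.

Step 0: 00000
Step 1: G0=(0+0>=1)=0 G1=NOT G4=NOT 0=1 G2=G3&G1=0&0=0 G3=G1|G3=0|0=0 G4=1(const) -> 01001
Step 2: G0=(0+1>=1)=1 G1=NOT G4=NOT 1=0 G2=G3&G1=0&1=0 G3=G1|G3=1|0=1 G4=1(const) -> 10011
Step 3: G0=(1+0>=1)=1 G1=NOT G4=NOT 1=0 G2=G3&G1=1&0=0 G3=G1|G3=0|1=1 G4=1(const) -> 10011
Fixed point reached at step 2: 10011

Answer: fixed 10011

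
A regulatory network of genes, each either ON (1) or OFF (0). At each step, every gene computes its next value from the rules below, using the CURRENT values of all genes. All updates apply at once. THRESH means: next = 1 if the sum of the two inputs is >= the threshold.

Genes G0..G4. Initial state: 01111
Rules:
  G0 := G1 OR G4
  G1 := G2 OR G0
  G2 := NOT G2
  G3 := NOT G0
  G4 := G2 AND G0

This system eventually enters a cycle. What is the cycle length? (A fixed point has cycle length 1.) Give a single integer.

Answer: 2

Derivation:
Step 0: 01111
Step 1: G0=G1|G4=1|1=1 G1=G2|G0=1|0=1 G2=NOT G2=NOT 1=0 G3=NOT G0=NOT 0=1 G4=G2&G0=1&0=0 -> 11010
Step 2: G0=G1|G4=1|0=1 G1=G2|G0=0|1=1 G2=NOT G2=NOT 0=1 G3=NOT G0=NOT 1=0 G4=G2&G0=0&1=0 -> 11100
Step 3: G0=G1|G4=1|0=1 G1=G2|G0=1|1=1 G2=NOT G2=NOT 1=0 G3=NOT G0=NOT 1=0 G4=G2&G0=1&1=1 -> 11001
Step 4: G0=G1|G4=1|1=1 G1=G2|G0=0|1=1 G2=NOT G2=NOT 0=1 G3=NOT G0=NOT 1=0 G4=G2&G0=0&1=0 -> 11100
State from step 4 equals state from step 2 -> cycle length 2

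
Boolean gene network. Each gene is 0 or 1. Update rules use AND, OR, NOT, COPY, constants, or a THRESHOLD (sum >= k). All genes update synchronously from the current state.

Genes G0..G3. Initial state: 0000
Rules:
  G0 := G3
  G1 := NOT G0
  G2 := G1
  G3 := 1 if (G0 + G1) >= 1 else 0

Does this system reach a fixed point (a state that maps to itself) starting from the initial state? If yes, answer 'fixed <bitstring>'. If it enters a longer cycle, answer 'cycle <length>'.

Answer: fixed 1001

Derivation:
Step 0: 0000
Step 1: G0=G3=0 G1=NOT G0=NOT 0=1 G2=G1=0 G3=(0+0>=1)=0 -> 0100
Step 2: G0=G3=0 G1=NOT G0=NOT 0=1 G2=G1=1 G3=(0+1>=1)=1 -> 0111
Step 3: G0=G3=1 G1=NOT G0=NOT 0=1 G2=G1=1 G3=(0+1>=1)=1 -> 1111
Step 4: G0=G3=1 G1=NOT G0=NOT 1=0 G2=G1=1 G3=(1+1>=1)=1 -> 1011
Step 5: G0=G3=1 G1=NOT G0=NOT 1=0 G2=G1=0 G3=(1+0>=1)=1 -> 1001
Step 6: G0=G3=1 G1=NOT G0=NOT 1=0 G2=G1=0 G3=(1+0>=1)=1 -> 1001
Fixed point reached at step 5: 1001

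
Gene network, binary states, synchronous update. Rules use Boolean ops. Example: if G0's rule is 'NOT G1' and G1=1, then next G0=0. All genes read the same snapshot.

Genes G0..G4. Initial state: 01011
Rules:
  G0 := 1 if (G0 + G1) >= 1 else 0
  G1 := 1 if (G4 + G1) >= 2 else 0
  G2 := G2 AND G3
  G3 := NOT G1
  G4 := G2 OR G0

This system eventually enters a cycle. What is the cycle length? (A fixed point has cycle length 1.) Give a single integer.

Answer: 1

Derivation:
Step 0: 01011
Step 1: G0=(0+1>=1)=1 G1=(1+1>=2)=1 G2=G2&G3=0&1=0 G3=NOT G1=NOT 1=0 G4=G2|G0=0|0=0 -> 11000
Step 2: G0=(1+1>=1)=1 G1=(0+1>=2)=0 G2=G2&G3=0&0=0 G3=NOT G1=NOT 1=0 G4=G2|G0=0|1=1 -> 10001
Step 3: G0=(1+0>=1)=1 G1=(1+0>=2)=0 G2=G2&G3=0&0=0 G3=NOT G1=NOT 0=1 G4=G2|G0=0|1=1 -> 10011
Step 4: G0=(1+0>=1)=1 G1=(1+0>=2)=0 G2=G2&G3=0&1=0 G3=NOT G1=NOT 0=1 G4=G2|G0=0|1=1 -> 10011
State from step 4 equals state from step 3 -> cycle length 1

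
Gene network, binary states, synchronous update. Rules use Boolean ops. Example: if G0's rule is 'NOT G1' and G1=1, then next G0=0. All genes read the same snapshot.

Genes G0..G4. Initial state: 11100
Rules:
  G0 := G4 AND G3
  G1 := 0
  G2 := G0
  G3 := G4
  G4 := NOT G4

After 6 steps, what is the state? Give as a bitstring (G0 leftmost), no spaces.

Step 1: G0=G4&G3=0&0=0 G1=0(const) G2=G0=1 G3=G4=0 G4=NOT G4=NOT 0=1 -> 00101
Step 2: G0=G4&G3=1&0=0 G1=0(const) G2=G0=0 G3=G4=1 G4=NOT G4=NOT 1=0 -> 00010
Step 3: G0=G4&G3=0&1=0 G1=0(const) G2=G0=0 G3=G4=0 G4=NOT G4=NOT 0=1 -> 00001
Step 4: G0=G4&G3=1&0=0 G1=0(const) G2=G0=0 G3=G4=1 G4=NOT G4=NOT 1=0 -> 00010
Step 5: G0=G4&G3=0&1=0 G1=0(const) G2=G0=0 G3=G4=0 G4=NOT G4=NOT 0=1 -> 00001
Step 6: G0=G4&G3=1&0=0 G1=0(const) G2=G0=0 G3=G4=1 G4=NOT G4=NOT 1=0 -> 00010

00010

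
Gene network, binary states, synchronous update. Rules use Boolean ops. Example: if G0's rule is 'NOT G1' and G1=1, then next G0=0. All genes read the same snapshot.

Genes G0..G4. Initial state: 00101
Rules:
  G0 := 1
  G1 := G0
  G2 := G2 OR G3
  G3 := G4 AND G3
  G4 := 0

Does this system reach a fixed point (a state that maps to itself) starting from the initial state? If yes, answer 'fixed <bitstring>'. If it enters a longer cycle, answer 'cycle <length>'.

Answer: fixed 11100

Derivation:
Step 0: 00101
Step 1: G0=1(const) G1=G0=0 G2=G2|G3=1|0=1 G3=G4&G3=1&0=0 G4=0(const) -> 10100
Step 2: G0=1(const) G1=G0=1 G2=G2|G3=1|0=1 G3=G4&G3=0&0=0 G4=0(const) -> 11100
Step 3: G0=1(const) G1=G0=1 G2=G2|G3=1|0=1 G3=G4&G3=0&0=0 G4=0(const) -> 11100
Fixed point reached at step 2: 11100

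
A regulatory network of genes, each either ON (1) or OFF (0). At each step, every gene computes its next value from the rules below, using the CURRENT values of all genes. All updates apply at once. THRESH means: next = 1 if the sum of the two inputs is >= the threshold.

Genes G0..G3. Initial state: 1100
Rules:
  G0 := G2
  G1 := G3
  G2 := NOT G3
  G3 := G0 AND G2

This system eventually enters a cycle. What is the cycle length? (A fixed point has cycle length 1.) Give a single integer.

Step 0: 1100
Step 1: G0=G2=0 G1=G3=0 G2=NOT G3=NOT 0=1 G3=G0&G2=1&0=0 -> 0010
Step 2: G0=G2=1 G1=G3=0 G2=NOT G3=NOT 0=1 G3=G0&G2=0&1=0 -> 1010
Step 3: G0=G2=1 G1=G3=0 G2=NOT G3=NOT 0=1 G3=G0&G2=1&1=1 -> 1011
Step 4: G0=G2=1 G1=G3=1 G2=NOT G3=NOT 1=0 G3=G0&G2=1&1=1 -> 1101
Step 5: G0=G2=0 G1=G3=1 G2=NOT G3=NOT 1=0 G3=G0&G2=1&0=0 -> 0100
Step 6: G0=G2=0 G1=G3=0 G2=NOT G3=NOT 0=1 G3=G0&G2=0&0=0 -> 0010
State from step 6 equals state from step 1 -> cycle length 5

Answer: 5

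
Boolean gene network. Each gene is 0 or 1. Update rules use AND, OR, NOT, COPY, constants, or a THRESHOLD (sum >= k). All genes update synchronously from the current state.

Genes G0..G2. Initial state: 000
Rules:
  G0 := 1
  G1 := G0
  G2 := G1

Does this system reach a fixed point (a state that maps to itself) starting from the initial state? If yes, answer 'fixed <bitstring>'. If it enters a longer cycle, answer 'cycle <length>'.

Answer: fixed 111

Derivation:
Step 0: 000
Step 1: G0=1(const) G1=G0=0 G2=G1=0 -> 100
Step 2: G0=1(const) G1=G0=1 G2=G1=0 -> 110
Step 3: G0=1(const) G1=G0=1 G2=G1=1 -> 111
Step 4: G0=1(const) G1=G0=1 G2=G1=1 -> 111
Fixed point reached at step 3: 111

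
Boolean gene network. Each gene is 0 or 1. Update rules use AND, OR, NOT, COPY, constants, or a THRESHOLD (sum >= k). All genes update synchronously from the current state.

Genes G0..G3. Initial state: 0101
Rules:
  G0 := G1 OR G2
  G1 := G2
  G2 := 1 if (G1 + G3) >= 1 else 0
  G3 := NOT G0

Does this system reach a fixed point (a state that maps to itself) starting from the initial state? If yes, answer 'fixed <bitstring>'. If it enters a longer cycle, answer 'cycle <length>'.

Answer: fixed 1110

Derivation:
Step 0: 0101
Step 1: G0=G1|G2=1|0=1 G1=G2=0 G2=(1+1>=1)=1 G3=NOT G0=NOT 0=1 -> 1011
Step 2: G0=G1|G2=0|1=1 G1=G2=1 G2=(0+1>=1)=1 G3=NOT G0=NOT 1=0 -> 1110
Step 3: G0=G1|G2=1|1=1 G1=G2=1 G2=(1+0>=1)=1 G3=NOT G0=NOT 1=0 -> 1110
Fixed point reached at step 2: 1110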